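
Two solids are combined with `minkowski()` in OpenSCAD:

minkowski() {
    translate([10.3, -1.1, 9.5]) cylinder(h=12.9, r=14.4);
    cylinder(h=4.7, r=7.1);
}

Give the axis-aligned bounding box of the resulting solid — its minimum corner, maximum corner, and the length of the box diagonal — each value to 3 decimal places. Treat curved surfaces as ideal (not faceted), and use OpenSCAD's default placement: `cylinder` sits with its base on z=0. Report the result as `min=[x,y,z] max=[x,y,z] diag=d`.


A = translate([10.3, -1.1, 9.5]) cylinder(h=12.9, r=14.4) → bbox [-4.1,-15.5,9.5] .. [24.7,13.3,22.4]
B = cylinder(h=4.7, r=7.1) → bbox [-7.1,-7.1,0] .. [7.1,7.1,4.7]
lo = A.lo+B.lo = [-4.1-7.1, -15.5-7.1, 9.5+0] = [-11.200,-22.600,9.500]
hi = A.hi+B.hi = [24.7+7.1, 13.3+7.1, 22.4+4.7] = [31.800,20.400,27.100]
diag = √(43²+43²+17.6²) = √4007.76 = 63.307

min=[-11.200,-22.600,9.500] max=[31.800,20.400,27.100] diag=63.307


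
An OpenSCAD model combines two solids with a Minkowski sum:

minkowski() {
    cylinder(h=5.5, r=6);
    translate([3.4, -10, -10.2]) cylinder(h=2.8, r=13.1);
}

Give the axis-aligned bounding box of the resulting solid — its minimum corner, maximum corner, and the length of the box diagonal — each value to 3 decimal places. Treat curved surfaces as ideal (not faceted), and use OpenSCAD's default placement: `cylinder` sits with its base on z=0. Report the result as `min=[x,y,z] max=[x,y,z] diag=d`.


A = translate([3.4, -10, -10.2]) cylinder(h=2.8, r=13.1) → bbox [-9.7,-23.1,-10.2] .. [16.5,3.1,-7.4]
B = cylinder(h=5.5, r=6) → bbox [-6,-6,0] .. [6,6,5.5]
lo = A.lo+B.lo = [-9.7-6, -23.1-6, -10.2+0] = [-15.700,-29.100,-10.200]
hi = A.hi+B.hi = [16.5+6, 3.1+6, -7.4+5.5] = [22.500,9.100,-1.900]
diag = √(38.2²+38.2²+8.3²) = √2987.37 = 54.657

min=[-15.700,-29.100,-10.200] max=[22.500,9.100,-1.900] diag=54.657


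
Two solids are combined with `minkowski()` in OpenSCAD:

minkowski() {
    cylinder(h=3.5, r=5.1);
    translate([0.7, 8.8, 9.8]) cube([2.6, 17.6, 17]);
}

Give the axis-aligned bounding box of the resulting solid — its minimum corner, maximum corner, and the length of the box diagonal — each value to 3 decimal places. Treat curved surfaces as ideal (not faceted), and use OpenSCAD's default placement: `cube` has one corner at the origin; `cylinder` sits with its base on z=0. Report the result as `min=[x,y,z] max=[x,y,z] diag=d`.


A = translate([0.7, 8.8, 9.8]) cube([2.6, 17.6, 17]) → bbox [0.7,8.8,9.8] .. [3.3,26.4,26.8]
B = cylinder(h=3.5, r=5.1) → bbox [-5.1,-5.1,0] .. [5.1,5.1,3.5]
lo = A.lo+B.lo = [0.7-5.1, 8.8-5.1, 9.8+0] = [-4.400,3.700,9.800]
hi = A.hi+B.hi = [3.3+5.1, 26.4+5.1, 26.8+3.5] = [8.400,31.500,30.300]
diag = √(12.8²+27.8²+20.5²) = √1356.93 = 36.837

min=[-4.400,3.700,9.800] max=[8.400,31.500,30.300] diag=36.837


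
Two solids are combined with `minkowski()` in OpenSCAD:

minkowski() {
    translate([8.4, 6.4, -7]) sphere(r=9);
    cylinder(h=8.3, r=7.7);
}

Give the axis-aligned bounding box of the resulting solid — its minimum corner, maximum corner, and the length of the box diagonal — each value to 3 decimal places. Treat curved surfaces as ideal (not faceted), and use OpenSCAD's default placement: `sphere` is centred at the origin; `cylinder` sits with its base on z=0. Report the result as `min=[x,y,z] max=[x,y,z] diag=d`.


A = translate([8.4, 6.4, -7]) sphere(r=9) → bbox [-0.6,-2.6,-16] .. [17.4,15.4,2]
B = cylinder(h=8.3, r=7.7) → bbox [-7.7,-7.7,0] .. [7.7,7.7,8.3]
lo = A.lo+B.lo = [-0.6-7.7, -2.6-7.7, -16+0] = [-8.300,-10.300,-16.000]
hi = A.hi+B.hi = [17.4+7.7, 15.4+7.7, 2+8.3] = [25.100,23.100,10.300]
diag = √(33.4²+33.4²+26.3²) = √2922.81 = 54.063

min=[-8.300,-10.300,-16.000] max=[25.100,23.100,10.300] diag=54.063


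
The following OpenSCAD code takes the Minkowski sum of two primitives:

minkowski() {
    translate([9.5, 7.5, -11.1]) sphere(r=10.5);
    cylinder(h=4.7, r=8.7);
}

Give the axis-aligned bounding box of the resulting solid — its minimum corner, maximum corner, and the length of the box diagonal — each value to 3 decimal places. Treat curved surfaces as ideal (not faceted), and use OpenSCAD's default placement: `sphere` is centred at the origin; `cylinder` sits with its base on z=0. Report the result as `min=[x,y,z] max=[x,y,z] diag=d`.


min=[-9.700,-11.700,-21.600] max=[28.700,26.700,4.100] diag=60.080

A = translate([9.5, 7.5, -11.1]) sphere(r=10.5) → bbox [-1,-3,-21.6] .. [20,18,-0.6]
B = cylinder(h=4.7, r=8.7) → bbox [-8.7,-8.7,0] .. [8.7,8.7,4.7]
lo = A.lo+B.lo = [-1-8.7, -3-8.7, -21.6+0] = [-9.700,-11.700,-21.600]
hi = A.hi+B.hi = [20+8.7, 18+8.7, -0.6+4.7] = [28.700,26.700,4.100]
diag = √(38.4²+38.4²+25.7²) = √3609.61 = 60.080


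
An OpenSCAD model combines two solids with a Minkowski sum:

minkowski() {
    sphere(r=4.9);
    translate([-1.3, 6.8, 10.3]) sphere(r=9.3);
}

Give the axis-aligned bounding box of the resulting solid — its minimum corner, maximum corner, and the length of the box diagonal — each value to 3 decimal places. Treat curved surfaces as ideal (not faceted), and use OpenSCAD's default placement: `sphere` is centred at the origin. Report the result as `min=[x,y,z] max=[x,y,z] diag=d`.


A = translate([-1.3, 6.8, 10.3]) sphere(r=9.3) → bbox [-10.6,-2.5,1] .. [8,16.1,19.6]
B = sphere(r=4.9) → bbox [-4.9,-4.9,-4.9] .. [4.9,4.9,4.9]
lo = A.lo+B.lo = [-10.6-4.9, -2.5-4.9, 1-4.9] = [-15.500,-7.400,-3.900]
hi = A.hi+B.hi = [8+4.9, 16.1+4.9, 19.6+4.9] = [12.900,21.000,24.500]
diag = √(28.4²+28.4²+28.4²) = √2419.68 = 49.190

min=[-15.500,-7.400,-3.900] max=[12.900,21.000,24.500] diag=49.190


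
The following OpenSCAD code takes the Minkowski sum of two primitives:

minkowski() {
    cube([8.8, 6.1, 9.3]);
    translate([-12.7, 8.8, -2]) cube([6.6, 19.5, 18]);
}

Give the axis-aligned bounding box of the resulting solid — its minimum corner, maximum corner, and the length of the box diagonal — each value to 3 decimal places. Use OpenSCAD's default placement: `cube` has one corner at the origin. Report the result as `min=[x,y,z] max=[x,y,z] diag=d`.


A = translate([-12.7, 8.8, -2]) cube([6.6, 19.5, 18]) → bbox [-12.7,8.8,-2] .. [-6.1,28.3,16]
B = cube([8.8, 6.1, 9.3]) → bbox [0,0,0] .. [8.8,6.1,9.3]
lo = A.lo+B.lo = [-12.7+0, 8.8+0, -2+0] = [-12.700,8.800,-2.000]
hi = A.hi+B.hi = [-6.1+8.8, 28.3+6.1, 16+9.3] = [2.700,34.400,25.300]
diag = √(15.4²+25.6²+27.3²) = √1637.81 = 40.470

min=[-12.700,8.800,-2.000] max=[2.700,34.400,25.300] diag=40.470


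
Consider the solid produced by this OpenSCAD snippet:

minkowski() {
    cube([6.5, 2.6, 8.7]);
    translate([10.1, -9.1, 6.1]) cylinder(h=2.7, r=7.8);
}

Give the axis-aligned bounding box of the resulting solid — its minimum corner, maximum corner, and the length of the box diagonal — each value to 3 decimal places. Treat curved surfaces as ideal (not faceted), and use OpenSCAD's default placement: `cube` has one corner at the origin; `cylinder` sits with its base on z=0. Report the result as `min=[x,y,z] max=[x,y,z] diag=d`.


min=[2.300,-16.900,6.100] max=[24.400,1.300,17.500] diag=30.816

A = translate([10.1, -9.1, 6.1]) cylinder(h=2.7, r=7.8) → bbox [2.3,-16.9,6.1] .. [17.9,-1.3,8.8]
B = cube([6.5, 2.6, 8.7]) → bbox [0,0,0] .. [6.5,2.6,8.7]
lo = A.lo+B.lo = [2.3+0, -16.9+0, 6.1+0] = [2.300,-16.900,6.100]
hi = A.hi+B.hi = [17.9+6.5, -1.3+2.6, 8.8+8.7] = [24.400,1.300,17.500]
diag = √(22.1²+18.2²+11.4²) = √949.61 = 30.816


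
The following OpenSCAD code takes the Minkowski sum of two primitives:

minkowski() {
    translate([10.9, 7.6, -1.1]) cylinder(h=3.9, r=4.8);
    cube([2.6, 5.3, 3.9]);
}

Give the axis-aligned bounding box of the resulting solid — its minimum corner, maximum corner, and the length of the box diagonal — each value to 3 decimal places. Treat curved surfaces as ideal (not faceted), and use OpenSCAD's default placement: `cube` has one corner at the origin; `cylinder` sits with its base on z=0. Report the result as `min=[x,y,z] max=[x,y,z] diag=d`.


min=[6.100,2.800,-1.100] max=[18.300,17.700,6.700] diag=20.777

A = translate([10.9, 7.6, -1.1]) cylinder(h=3.9, r=4.8) → bbox [6.1,2.8,-1.1] .. [15.7,12.4,2.8]
B = cube([2.6, 5.3, 3.9]) → bbox [0,0,0] .. [2.6,5.3,3.9]
lo = A.lo+B.lo = [6.1+0, 2.8+0, -1.1+0] = [6.100,2.800,-1.100]
hi = A.hi+B.hi = [15.7+2.6, 12.4+5.3, 2.8+3.9] = [18.300,17.700,6.700]
diag = √(12.2²+14.9²+7.8²) = √431.69 = 20.777


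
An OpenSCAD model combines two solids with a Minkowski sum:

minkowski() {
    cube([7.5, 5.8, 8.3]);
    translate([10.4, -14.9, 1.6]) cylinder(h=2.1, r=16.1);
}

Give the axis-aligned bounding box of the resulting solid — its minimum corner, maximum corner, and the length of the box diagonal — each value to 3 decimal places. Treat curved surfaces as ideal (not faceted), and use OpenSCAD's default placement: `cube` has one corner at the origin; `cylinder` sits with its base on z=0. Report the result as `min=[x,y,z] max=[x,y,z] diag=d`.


A = translate([10.4, -14.9, 1.6]) cylinder(h=2.1, r=16.1) → bbox [-5.7,-31,1.6] .. [26.5,1.2,3.7]
B = cube([7.5, 5.8, 8.3]) → bbox [0,0,0] .. [7.5,5.8,8.3]
lo = A.lo+B.lo = [-5.7+0, -31+0, 1.6+0] = [-5.700,-31.000,1.600]
hi = A.hi+B.hi = [26.5+7.5, 1.2+5.8, 3.7+8.3] = [34.000,7.000,12.000]
diag = √(39.7²+38²+10.4²) = √3128.25 = 55.931

min=[-5.700,-31.000,1.600] max=[34.000,7.000,12.000] diag=55.931


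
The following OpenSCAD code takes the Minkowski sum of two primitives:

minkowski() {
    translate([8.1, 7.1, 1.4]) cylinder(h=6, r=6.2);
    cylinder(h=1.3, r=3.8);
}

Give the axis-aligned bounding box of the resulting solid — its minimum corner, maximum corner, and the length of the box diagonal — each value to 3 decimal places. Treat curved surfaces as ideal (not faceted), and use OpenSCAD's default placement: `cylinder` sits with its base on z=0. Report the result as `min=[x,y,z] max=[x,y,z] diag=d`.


min=[-1.900,-2.900,1.400] max=[18.100,17.100,8.700] diag=29.211

A = translate([8.1, 7.1, 1.4]) cylinder(h=6, r=6.2) → bbox [1.9,0.9,1.4] .. [14.3,13.3,7.4]
B = cylinder(h=1.3, r=3.8) → bbox [-3.8,-3.8,0] .. [3.8,3.8,1.3]
lo = A.lo+B.lo = [1.9-3.8, 0.9-3.8, 1.4+0] = [-1.900,-2.900,1.400]
hi = A.hi+B.hi = [14.3+3.8, 13.3+3.8, 7.4+1.3] = [18.100,17.100,8.700]
diag = √(20²+20²+7.3²) = √853.29 = 29.211


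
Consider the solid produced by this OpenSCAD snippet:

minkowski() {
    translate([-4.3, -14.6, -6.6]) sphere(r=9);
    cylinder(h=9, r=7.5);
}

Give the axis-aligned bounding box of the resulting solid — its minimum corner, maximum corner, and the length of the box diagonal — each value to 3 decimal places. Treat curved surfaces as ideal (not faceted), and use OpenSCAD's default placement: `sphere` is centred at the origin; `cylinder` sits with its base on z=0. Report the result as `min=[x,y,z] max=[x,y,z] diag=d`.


A = translate([-4.3, -14.6, -6.6]) sphere(r=9) → bbox [-13.3,-23.6,-15.6] .. [4.7,-5.6,2.4]
B = cylinder(h=9, r=7.5) → bbox [-7.5,-7.5,0] .. [7.5,7.5,9]
lo = A.lo+B.lo = [-13.3-7.5, -23.6-7.5, -15.6+0] = [-20.800,-31.100,-15.600]
hi = A.hi+B.hi = [4.7+7.5, -5.6+7.5, 2.4+9] = [12.200,1.900,11.400]
diag = √(33²+33²+27²) = √2907 = 53.917

min=[-20.800,-31.100,-15.600] max=[12.200,1.900,11.400] diag=53.917


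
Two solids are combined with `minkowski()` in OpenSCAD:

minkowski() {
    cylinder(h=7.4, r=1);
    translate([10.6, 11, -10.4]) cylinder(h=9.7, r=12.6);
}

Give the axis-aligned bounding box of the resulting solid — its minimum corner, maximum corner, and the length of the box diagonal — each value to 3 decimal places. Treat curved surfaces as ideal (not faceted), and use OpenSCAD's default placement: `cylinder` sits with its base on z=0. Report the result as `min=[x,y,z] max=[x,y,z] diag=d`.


min=[-3.000,-2.600,-10.400] max=[24.200,24.600,6.700] diag=42.096

A = translate([10.6, 11, -10.4]) cylinder(h=9.7, r=12.6) → bbox [-2,-1.6,-10.4] .. [23.2,23.6,-0.7]
B = cylinder(h=7.4, r=1) → bbox [-1,-1,0] .. [1,1,7.4]
lo = A.lo+B.lo = [-2-1, -1.6-1, -10.4+0] = [-3.000,-2.600,-10.400]
hi = A.hi+B.hi = [23.2+1, 23.6+1, -0.7+7.4] = [24.200,24.600,6.700]
diag = √(27.2²+27.2²+17.1²) = √1772.09 = 42.096


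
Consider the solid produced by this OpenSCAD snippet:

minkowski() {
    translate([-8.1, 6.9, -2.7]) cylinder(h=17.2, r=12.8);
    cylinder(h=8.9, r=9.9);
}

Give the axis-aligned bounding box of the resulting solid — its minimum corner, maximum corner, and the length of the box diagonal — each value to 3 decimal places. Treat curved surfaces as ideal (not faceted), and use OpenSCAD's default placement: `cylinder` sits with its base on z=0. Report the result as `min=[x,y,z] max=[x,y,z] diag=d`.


min=[-30.800,-15.800,-2.700] max=[14.600,29.600,23.400] diag=69.308

A = translate([-8.1, 6.9, -2.7]) cylinder(h=17.2, r=12.8) → bbox [-20.9,-5.9,-2.7] .. [4.7,19.7,14.5]
B = cylinder(h=8.9, r=9.9) → bbox [-9.9,-9.9,0] .. [9.9,9.9,8.9]
lo = A.lo+B.lo = [-20.9-9.9, -5.9-9.9, -2.7+0] = [-30.800,-15.800,-2.700]
hi = A.hi+B.hi = [4.7+9.9, 19.7+9.9, 14.5+8.9] = [14.600,29.600,23.400]
diag = √(45.4²+45.4²+26.1²) = √4803.53 = 69.308


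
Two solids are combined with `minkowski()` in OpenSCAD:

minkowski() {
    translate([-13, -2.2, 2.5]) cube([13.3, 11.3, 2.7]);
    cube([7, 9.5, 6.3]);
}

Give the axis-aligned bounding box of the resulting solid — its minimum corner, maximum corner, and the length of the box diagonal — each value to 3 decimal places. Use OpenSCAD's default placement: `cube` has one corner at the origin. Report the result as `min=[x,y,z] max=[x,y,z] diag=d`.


min=[-13.000,-2.200,2.500] max=[7.300,18.600,11.500] diag=30.426

A = translate([-13, -2.2, 2.5]) cube([13.3, 11.3, 2.7]) → bbox [-13,-2.2,2.5] .. [0.3,9.1,5.2]
B = cube([7, 9.5, 6.3]) → bbox [0,0,0] .. [7,9.5,6.3]
lo = A.lo+B.lo = [-13+0, -2.2+0, 2.5+0] = [-13.000,-2.200,2.500]
hi = A.hi+B.hi = [0.3+7, 9.1+9.5, 5.2+6.3] = [7.300,18.600,11.500]
diag = √(20.3²+20.8²+9²) = √925.73 = 30.426


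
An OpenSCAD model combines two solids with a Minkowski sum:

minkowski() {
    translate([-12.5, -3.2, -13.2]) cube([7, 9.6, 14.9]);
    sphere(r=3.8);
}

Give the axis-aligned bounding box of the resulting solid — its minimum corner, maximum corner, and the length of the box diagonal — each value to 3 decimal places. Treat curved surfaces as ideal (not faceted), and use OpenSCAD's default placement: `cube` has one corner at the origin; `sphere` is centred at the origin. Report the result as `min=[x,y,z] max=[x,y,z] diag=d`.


A = translate([-12.5, -3.2, -13.2]) cube([7, 9.6, 14.9]) → bbox [-12.5,-3.2,-13.2] .. [-5.5,6.4,1.7]
B = sphere(r=3.8) → bbox [-3.8,-3.8,-3.8] .. [3.8,3.8,3.8]
lo = A.lo+B.lo = [-12.5-3.8, -3.2-3.8, -13.2-3.8] = [-16.300,-7.000,-17.000]
hi = A.hi+B.hi = [-5.5+3.8, 6.4+3.8, 1.7+3.8] = [-1.700,10.200,5.500]
diag = √(14.6²+17.2²+22.5²) = √1015.25 = 31.863

min=[-16.300,-7.000,-17.000] max=[-1.700,10.200,5.500] diag=31.863


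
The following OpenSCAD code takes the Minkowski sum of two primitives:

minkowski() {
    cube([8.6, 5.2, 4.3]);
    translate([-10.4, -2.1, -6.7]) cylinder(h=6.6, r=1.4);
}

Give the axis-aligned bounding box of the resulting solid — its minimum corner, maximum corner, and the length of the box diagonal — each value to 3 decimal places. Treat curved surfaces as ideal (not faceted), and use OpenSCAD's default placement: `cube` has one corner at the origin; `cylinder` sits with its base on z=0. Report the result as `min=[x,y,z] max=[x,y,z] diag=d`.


A = translate([-10.4, -2.1, -6.7]) cylinder(h=6.6, r=1.4) → bbox [-11.8,-3.5,-6.7] .. [-9,-0.7,-0.1]
B = cube([8.6, 5.2, 4.3]) → bbox [0,0,0] .. [8.6,5.2,4.3]
lo = A.lo+B.lo = [-11.8+0, -3.5+0, -6.7+0] = [-11.800,-3.500,-6.700]
hi = A.hi+B.hi = [-9+8.6, -0.7+5.2, -0.1+4.3] = [-0.400,4.500,4.200]
diag = √(11.4²+8²+10.9²) = √312.77 = 17.685

min=[-11.800,-3.500,-6.700] max=[-0.400,4.500,4.200] diag=17.685


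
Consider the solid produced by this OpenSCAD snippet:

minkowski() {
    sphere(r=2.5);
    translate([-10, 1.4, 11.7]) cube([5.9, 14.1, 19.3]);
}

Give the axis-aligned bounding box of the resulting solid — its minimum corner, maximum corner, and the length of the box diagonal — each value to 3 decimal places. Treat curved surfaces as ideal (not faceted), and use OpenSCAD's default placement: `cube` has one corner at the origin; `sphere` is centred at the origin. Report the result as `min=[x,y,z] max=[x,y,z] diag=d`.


A = translate([-10, 1.4, 11.7]) cube([5.9, 14.1, 19.3]) → bbox [-10,1.4,11.7] .. [-4.1,15.5,31]
B = sphere(r=2.5) → bbox [-2.5,-2.5,-2.5] .. [2.5,2.5,2.5]
lo = A.lo+B.lo = [-10-2.5, 1.4-2.5, 11.7-2.5] = [-12.500,-1.100,9.200]
hi = A.hi+B.hi = [-4.1+2.5, 15.5+2.5, 31+2.5] = [-1.600,18.000,33.500]
diag = √(10.9²+19.1²+24.3²) = √1074.11 = 32.774

min=[-12.500,-1.100,9.200] max=[-1.600,18.000,33.500] diag=32.774


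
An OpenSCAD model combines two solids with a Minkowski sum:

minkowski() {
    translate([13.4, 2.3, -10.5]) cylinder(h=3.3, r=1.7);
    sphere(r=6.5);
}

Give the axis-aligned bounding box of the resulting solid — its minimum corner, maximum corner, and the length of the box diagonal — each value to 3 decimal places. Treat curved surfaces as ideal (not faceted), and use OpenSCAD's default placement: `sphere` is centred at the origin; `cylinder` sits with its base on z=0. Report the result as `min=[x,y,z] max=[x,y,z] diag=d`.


min=[5.200,-5.900,-17.000] max=[21.600,10.500,-0.700] diag=28.348

A = translate([13.4, 2.3, -10.5]) cylinder(h=3.3, r=1.7) → bbox [11.7,0.6,-10.5] .. [15.1,4,-7.2]
B = sphere(r=6.5) → bbox [-6.5,-6.5,-6.5] .. [6.5,6.5,6.5]
lo = A.lo+B.lo = [11.7-6.5, 0.6-6.5, -10.5-6.5] = [5.200,-5.900,-17.000]
hi = A.hi+B.hi = [15.1+6.5, 4+6.5, -7.2+6.5] = [21.600,10.500,-0.700]
diag = √(16.4²+16.4²+16.3²) = √803.61 = 28.348


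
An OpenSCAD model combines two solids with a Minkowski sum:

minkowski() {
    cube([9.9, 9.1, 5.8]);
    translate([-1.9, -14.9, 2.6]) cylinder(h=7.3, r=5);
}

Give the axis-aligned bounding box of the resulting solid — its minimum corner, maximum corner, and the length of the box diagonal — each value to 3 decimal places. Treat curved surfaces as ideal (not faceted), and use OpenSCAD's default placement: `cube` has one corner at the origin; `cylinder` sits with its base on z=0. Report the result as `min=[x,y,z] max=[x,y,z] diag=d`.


min=[-6.900,-19.900,2.600] max=[13.000,-0.800,15.700] diag=30.536

A = translate([-1.9, -14.9, 2.6]) cylinder(h=7.3, r=5) → bbox [-6.9,-19.9,2.6] .. [3.1,-9.9,9.9]
B = cube([9.9, 9.1, 5.8]) → bbox [0,0,0] .. [9.9,9.1,5.8]
lo = A.lo+B.lo = [-6.9+0, -19.9+0, 2.6+0] = [-6.900,-19.900,2.600]
hi = A.hi+B.hi = [3.1+9.9, -9.9+9.1, 9.9+5.8] = [13.000,-0.800,15.700]
diag = √(19.9²+19.1²+13.1²) = √932.43 = 30.536


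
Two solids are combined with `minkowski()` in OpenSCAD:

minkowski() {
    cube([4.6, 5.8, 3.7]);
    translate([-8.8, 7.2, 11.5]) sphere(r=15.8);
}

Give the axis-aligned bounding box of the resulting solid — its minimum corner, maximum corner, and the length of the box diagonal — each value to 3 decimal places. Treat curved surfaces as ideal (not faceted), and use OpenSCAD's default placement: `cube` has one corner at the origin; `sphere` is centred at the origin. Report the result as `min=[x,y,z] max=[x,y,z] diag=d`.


A = translate([-8.8, 7.2, 11.5]) sphere(r=15.8) → bbox [-24.6,-8.6,-4.3] .. [7,23,27.3]
B = cube([4.6, 5.8, 3.7]) → bbox [0,0,0] .. [4.6,5.8,3.7]
lo = A.lo+B.lo = [-24.6+0, -8.6+0, -4.3+0] = [-24.600,-8.600,-4.300]
hi = A.hi+B.hi = [7+4.6, 23+5.8, 27.3+3.7] = [11.600,28.800,31.000]
diag = √(36.2²+37.4²+35.3²) = √3955.29 = 62.891

min=[-24.600,-8.600,-4.300] max=[11.600,28.800,31.000] diag=62.891


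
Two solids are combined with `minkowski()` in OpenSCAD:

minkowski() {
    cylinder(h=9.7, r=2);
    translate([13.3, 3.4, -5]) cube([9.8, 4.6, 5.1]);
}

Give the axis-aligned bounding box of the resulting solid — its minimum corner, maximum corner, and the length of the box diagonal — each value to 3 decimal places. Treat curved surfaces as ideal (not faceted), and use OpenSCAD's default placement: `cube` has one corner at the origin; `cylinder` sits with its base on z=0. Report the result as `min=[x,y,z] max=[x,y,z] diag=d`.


min=[11.300,1.400,-5.000] max=[25.100,10.000,9.800] diag=21.987

A = translate([13.3, 3.4, -5]) cube([9.8, 4.6, 5.1]) → bbox [13.3,3.4,-5] .. [23.1,8,0.1]
B = cylinder(h=9.7, r=2) → bbox [-2,-2,0] .. [2,2,9.7]
lo = A.lo+B.lo = [13.3-2, 3.4-2, -5+0] = [11.300,1.400,-5.000]
hi = A.hi+B.hi = [23.1+2, 8+2, 0.1+9.7] = [25.100,10.000,9.800]
diag = √(13.8²+8.6²+14.8²) = √483.44 = 21.987


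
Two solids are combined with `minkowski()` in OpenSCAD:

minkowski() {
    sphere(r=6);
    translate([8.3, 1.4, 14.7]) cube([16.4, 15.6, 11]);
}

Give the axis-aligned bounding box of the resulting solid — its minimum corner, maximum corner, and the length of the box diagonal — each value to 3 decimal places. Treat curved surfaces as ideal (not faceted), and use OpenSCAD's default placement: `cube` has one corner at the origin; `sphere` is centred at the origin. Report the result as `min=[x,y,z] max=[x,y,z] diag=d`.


A = translate([8.3, 1.4, 14.7]) cube([16.4, 15.6, 11]) → bbox [8.3,1.4,14.7] .. [24.7,17,25.7]
B = sphere(r=6) → bbox [-6,-6,-6] .. [6,6,6]
lo = A.lo+B.lo = [8.3-6, 1.4-6, 14.7-6] = [2.300,-4.600,8.700]
hi = A.hi+B.hi = [24.7+6, 17+6, 25.7+6] = [30.700,23.000,31.700]
diag = √(28.4²+27.6²+23²) = √2097.32 = 45.797

min=[2.300,-4.600,8.700] max=[30.700,23.000,31.700] diag=45.797


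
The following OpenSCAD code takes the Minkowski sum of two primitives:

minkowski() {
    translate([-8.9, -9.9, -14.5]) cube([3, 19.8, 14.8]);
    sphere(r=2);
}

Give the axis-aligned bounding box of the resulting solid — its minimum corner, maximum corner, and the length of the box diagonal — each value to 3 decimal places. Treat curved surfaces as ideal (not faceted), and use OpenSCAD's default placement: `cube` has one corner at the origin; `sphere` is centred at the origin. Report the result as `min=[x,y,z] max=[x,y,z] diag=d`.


min=[-10.900,-11.900,-16.500] max=[-3.900,11.900,2.300] diag=31.127

A = translate([-8.9, -9.9, -14.5]) cube([3, 19.8, 14.8]) → bbox [-8.9,-9.9,-14.5] .. [-5.9,9.9,0.3]
B = sphere(r=2) → bbox [-2,-2,-2] .. [2,2,2]
lo = A.lo+B.lo = [-8.9-2, -9.9-2, -14.5-2] = [-10.900,-11.900,-16.500]
hi = A.hi+B.hi = [-5.9+2, 9.9+2, 0.3+2] = [-3.900,11.900,2.300]
diag = √(7²+23.8²+18.8²) = √968.88 = 31.127


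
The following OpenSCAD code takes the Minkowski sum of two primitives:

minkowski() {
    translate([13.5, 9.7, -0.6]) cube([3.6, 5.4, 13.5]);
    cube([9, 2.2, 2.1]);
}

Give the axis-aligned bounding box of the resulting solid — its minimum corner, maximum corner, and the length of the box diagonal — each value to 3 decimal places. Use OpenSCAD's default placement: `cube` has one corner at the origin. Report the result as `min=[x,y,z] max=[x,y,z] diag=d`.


min=[13.500,9.700,-0.600] max=[26.100,17.300,15.000] diag=21.445

A = translate([13.5, 9.7, -0.6]) cube([3.6, 5.4, 13.5]) → bbox [13.5,9.7,-0.6] .. [17.1,15.1,12.9]
B = cube([9, 2.2, 2.1]) → bbox [0,0,0] .. [9,2.2,2.1]
lo = A.lo+B.lo = [13.5+0, 9.7+0, -0.6+0] = [13.500,9.700,-0.600]
hi = A.hi+B.hi = [17.1+9, 15.1+2.2, 12.9+2.1] = [26.100,17.300,15.000]
diag = √(12.6²+7.6²+15.6²) = √459.88 = 21.445


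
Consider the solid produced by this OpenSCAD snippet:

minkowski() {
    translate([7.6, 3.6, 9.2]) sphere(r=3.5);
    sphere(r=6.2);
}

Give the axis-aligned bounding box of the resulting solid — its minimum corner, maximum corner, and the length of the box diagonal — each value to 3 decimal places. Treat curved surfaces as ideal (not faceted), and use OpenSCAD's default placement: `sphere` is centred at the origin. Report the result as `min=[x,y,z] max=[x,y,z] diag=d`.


A = translate([7.6, 3.6, 9.2]) sphere(r=3.5) → bbox [4.1,0.1,5.7] .. [11.1,7.1,12.7]
B = sphere(r=6.2) → bbox [-6.2,-6.2,-6.2] .. [6.2,6.2,6.2]
lo = A.lo+B.lo = [4.1-6.2, 0.1-6.2, 5.7-6.2] = [-2.100,-6.100,-0.500]
hi = A.hi+B.hi = [11.1+6.2, 7.1+6.2, 12.7+6.2] = [17.300,13.300,18.900]
diag = √(19.4²+19.4²+19.4²) = √1129.08 = 33.602

min=[-2.100,-6.100,-0.500] max=[17.300,13.300,18.900] diag=33.602


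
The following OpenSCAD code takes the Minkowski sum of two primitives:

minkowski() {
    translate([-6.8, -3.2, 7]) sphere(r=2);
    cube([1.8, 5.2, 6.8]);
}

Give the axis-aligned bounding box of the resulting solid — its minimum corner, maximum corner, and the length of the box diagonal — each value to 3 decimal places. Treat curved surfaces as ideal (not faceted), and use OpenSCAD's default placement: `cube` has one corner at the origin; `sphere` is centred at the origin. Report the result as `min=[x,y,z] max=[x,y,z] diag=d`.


min=[-8.800,-5.200,5.000] max=[-3.000,4.000,15.800] diag=15.327

A = translate([-6.8, -3.2, 7]) sphere(r=2) → bbox [-8.8,-5.2,5] .. [-4.8,-1.2,9]
B = cube([1.8, 5.2, 6.8]) → bbox [0,0,0] .. [1.8,5.2,6.8]
lo = A.lo+B.lo = [-8.8+0, -5.2+0, 5+0] = [-8.800,-5.200,5.000]
hi = A.hi+B.hi = [-4.8+1.8, -1.2+5.2, 9+6.8] = [-3.000,4.000,15.800]
diag = √(5.8²+9.2²+10.8²) = √234.92 = 15.327


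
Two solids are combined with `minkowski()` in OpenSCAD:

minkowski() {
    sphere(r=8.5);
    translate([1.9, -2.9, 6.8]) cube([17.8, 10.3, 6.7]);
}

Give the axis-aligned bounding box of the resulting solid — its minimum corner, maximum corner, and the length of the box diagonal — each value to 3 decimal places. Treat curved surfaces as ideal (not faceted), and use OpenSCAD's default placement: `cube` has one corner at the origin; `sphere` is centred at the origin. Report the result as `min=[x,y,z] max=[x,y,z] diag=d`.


min=[-6.600,-11.400,-1.700] max=[28.200,15.900,22.000] diag=50.180

A = translate([1.9, -2.9, 6.8]) cube([17.8, 10.3, 6.7]) → bbox [1.9,-2.9,6.8] .. [19.7,7.4,13.5]
B = sphere(r=8.5) → bbox [-8.5,-8.5,-8.5] .. [8.5,8.5,8.5]
lo = A.lo+B.lo = [1.9-8.5, -2.9-8.5, 6.8-8.5] = [-6.600,-11.400,-1.700]
hi = A.hi+B.hi = [19.7+8.5, 7.4+8.5, 13.5+8.5] = [28.200,15.900,22.000]
diag = √(34.8²+27.3²+23.7²) = √2518.02 = 50.180


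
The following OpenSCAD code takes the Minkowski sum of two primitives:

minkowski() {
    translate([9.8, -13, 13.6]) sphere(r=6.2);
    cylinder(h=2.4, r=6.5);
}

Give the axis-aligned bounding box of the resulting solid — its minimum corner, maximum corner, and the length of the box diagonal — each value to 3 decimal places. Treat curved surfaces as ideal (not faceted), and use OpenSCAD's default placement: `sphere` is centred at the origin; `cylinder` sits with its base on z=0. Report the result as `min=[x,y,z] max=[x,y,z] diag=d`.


min=[-2.900,-25.700,7.400] max=[22.500,-0.300,22.200] diag=38.850

A = translate([9.8, -13, 13.6]) sphere(r=6.2) → bbox [3.6,-19.2,7.4] .. [16,-6.8,19.8]
B = cylinder(h=2.4, r=6.5) → bbox [-6.5,-6.5,0] .. [6.5,6.5,2.4]
lo = A.lo+B.lo = [3.6-6.5, -19.2-6.5, 7.4+0] = [-2.900,-25.700,7.400]
hi = A.hi+B.hi = [16+6.5, -6.8+6.5, 19.8+2.4] = [22.500,-0.300,22.200]
diag = √(25.4²+25.4²+14.8²) = √1509.36 = 38.850


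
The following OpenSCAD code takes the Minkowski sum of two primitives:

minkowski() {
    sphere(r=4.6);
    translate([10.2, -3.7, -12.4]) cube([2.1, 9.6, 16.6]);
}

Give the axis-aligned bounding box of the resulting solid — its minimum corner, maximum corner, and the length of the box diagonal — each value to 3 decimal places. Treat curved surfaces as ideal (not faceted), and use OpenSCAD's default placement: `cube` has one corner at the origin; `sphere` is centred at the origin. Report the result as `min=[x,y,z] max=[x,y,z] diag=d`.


min=[5.600,-8.300,-17.000] max=[16.900,10.500,8.800] diag=33.864

A = translate([10.2, -3.7, -12.4]) cube([2.1, 9.6, 16.6]) → bbox [10.2,-3.7,-12.4] .. [12.3,5.9,4.2]
B = sphere(r=4.6) → bbox [-4.6,-4.6,-4.6] .. [4.6,4.6,4.6]
lo = A.lo+B.lo = [10.2-4.6, -3.7-4.6, -12.4-4.6] = [5.600,-8.300,-17.000]
hi = A.hi+B.hi = [12.3+4.6, 5.9+4.6, 4.2+4.6] = [16.900,10.500,8.800]
diag = √(11.3²+18.8²+25.8²) = √1146.77 = 33.864


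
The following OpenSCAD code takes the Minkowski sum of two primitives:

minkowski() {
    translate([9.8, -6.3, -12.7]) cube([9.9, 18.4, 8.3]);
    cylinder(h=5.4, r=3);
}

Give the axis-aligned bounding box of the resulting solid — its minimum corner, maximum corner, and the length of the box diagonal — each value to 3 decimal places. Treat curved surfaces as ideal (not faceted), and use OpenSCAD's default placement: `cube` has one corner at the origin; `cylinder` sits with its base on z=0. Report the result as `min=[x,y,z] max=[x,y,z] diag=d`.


min=[6.800,-9.300,-12.700] max=[22.700,15.100,1.000] diag=32.185

A = translate([9.8, -6.3, -12.7]) cube([9.9, 18.4, 8.3]) → bbox [9.8,-6.3,-12.7] .. [19.7,12.1,-4.4]
B = cylinder(h=5.4, r=3) → bbox [-3,-3,0] .. [3,3,5.4]
lo = A.lo+B.lo = [9.8-3, -6.3-3, -12.7+0] = [6.800,-9.300,-12.700]
hi = A.hi+B.hi = [19.7+3, 12.1+3, -4.4+5.4] = [22.700,15.100,1.000]
diag = √(15.9²+24.4²+13.7²) = √1035.86 = 32.185


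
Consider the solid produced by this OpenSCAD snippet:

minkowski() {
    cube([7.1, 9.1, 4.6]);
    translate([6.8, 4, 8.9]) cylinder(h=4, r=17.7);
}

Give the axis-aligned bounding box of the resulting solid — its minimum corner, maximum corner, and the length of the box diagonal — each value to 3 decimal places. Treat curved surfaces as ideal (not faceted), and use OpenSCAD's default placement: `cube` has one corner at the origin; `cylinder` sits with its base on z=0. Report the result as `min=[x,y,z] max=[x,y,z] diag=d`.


A = translate([6.8, 4, 8.9]) cylinder(h=4, r=17.7) → bbox [-10.9,-13.7,8.9] .. [24.5,21.7,12.9]
B = cube([7.1, 9.1, 4.6]) → bbox [0,0,0] .. [7.1,9.1,4.6]
lo = A.lo+B.lo = [-10.9+0, -13.7+0, 8.9+0] = [-10.900,-13.700,8.900]
hi = A.hi+B.hi = [24.5+7.1, 21.7+9.1, 12.9+4.6] = [31.600,30.800,17.500]
diag = √(42.5²+44.5²+8.6²) = √3860.46 = 62.133

min=[-10.900,-13.700,8.900] max=[31.600,30.800,17.500] diag=62.133


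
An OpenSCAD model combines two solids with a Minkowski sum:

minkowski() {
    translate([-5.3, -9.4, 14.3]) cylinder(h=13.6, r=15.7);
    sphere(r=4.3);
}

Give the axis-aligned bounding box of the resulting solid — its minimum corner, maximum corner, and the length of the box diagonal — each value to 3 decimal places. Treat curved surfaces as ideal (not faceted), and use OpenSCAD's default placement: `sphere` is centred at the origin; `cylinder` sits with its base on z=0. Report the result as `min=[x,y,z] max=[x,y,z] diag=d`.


min=[-25.300,-29.400,10.000] max=[14.700,10.600,32.200] diag=60.769

A = translate([-5.3, -9.4, 14.3]) cylinder(h=13.6, r=15.7) → bbox [-21,-25.1,14.3] .. [10.4,6.3,27.9]
B = sphere(r=4.3) → bbox [-4.3,-4.3,-4.3] .. [4.3,4.3,4.3]
lo = A.lo+B.lo = [-21-4.3, -25.1-4.3, 14.3-4.3] = [-25.300,-29.400,10.000]
hi = A.hi+B.hi = [10.4+4.3, 6.3+4.3, 27.9+4.3] = [14.700,10.600,32.200]
diag = √(40²+40²+22.2²) = √3692.84 = 60.769


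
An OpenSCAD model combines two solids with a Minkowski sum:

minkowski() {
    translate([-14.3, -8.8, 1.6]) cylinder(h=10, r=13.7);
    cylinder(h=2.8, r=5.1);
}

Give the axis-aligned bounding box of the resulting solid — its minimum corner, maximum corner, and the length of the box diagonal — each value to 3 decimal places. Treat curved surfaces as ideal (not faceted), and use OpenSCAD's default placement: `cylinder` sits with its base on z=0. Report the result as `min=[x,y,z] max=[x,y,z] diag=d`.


min=[-33.100,-27.600,1.600] max=[4.500,10.000,14.400] diag=54.693

A = translate([-14.3, -8.8, 1.6]) cylinder(h=10, r=13.7) → bbox [-28,-22.5,1.6] .. [-0.6,4.9,11.6]
B = cylinder(h=2.8, r=5.1) → bbox [-5.1,-5.1,0] .. [5.1,5.1,2.8]
lo = A.lo+B.lo = [-28-5.1, -22.5-5.1, 1.6+0] = [-33.100,-27.600,1.600]
hi = A.hi+B.hi = [-0.6+5.1, 4.9+5.1, 11.6+2.8] = [4.500,10.000,14.400]
diag = √(37.6²+37.6²+12.8²) = √2991.36 = 54.693


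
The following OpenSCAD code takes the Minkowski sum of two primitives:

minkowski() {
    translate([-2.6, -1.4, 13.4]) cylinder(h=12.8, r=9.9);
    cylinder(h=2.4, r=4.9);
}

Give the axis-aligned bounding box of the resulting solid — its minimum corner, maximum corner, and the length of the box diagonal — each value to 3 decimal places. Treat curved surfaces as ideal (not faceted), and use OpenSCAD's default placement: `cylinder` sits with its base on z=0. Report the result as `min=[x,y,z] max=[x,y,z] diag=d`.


A = translate([-2.6, -1.4, 13.4]) cylinder(h=12.8, r=9.9) → bbox [-12.5,-11.3,13.4] .. [7.3,8.5,26.2]
B = cylinder(h=2.4, r=4.9) → bbox [-4.9,-4.9,0] .. [4.9,4.9,2.4]
lo = A.lo+B.lo = [-12.5-4.9, -11.3-4.9, 13.4+0] = [-17.400,-16.200,13.400]
hi = A.hi+B.hi = [7.3+4.9, 8.5+4.9, 26.2+2.4] = [12.200,13.400,28.600]
diag = √(29.6²+29.6²+15.2²) = √1983.36 = 44.535

min=[-17.400,-16.200,13.400] max=[12.200,13.400,28.600] diag=44.535


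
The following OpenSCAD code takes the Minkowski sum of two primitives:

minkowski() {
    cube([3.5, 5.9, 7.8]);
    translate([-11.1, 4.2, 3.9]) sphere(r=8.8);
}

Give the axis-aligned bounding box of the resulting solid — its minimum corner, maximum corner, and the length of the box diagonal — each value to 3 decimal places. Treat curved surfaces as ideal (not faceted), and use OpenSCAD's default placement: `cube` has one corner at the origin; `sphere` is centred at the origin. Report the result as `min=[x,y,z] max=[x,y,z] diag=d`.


A = translate([-11.1, 4.2, 3.9]) sphere(r=8.8) → bbox [-19.9,-4.6,-4.9] .. [-2.3,13,12.7]
B = cube([3.5, 5.9, 7.8]) → bbox [0,0,0] .. [3.5,5.9,7.8]
lo = A.lo+B.lo = [-19.9+0, -4.6+0, -4.9+0] = [-19.900,-4.600,-4.900]
hi = A.hi+B.hi = [-2.3+3.5, 13+5.9, 12.7+7.8] = [1.200,18.900,20.500]
diag = √(21.1²+23.5²+25.4²) = √1642.62 = 40.529

min=[-19.900,-4.600,-4.900] max=[1.200,18.900,20.500] diag=40.529


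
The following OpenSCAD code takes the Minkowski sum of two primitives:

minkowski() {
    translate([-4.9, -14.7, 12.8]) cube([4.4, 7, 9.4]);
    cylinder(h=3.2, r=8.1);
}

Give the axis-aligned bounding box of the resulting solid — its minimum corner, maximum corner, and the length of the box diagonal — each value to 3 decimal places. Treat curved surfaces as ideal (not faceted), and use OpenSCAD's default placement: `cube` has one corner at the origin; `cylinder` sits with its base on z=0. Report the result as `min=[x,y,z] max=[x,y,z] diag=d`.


A = translate([-4.9, -14.7, 12.8]) cube([4.4, 7, 9.4]) → bbox [-4.9,-14.7,12.8] .. [-0.5,-7.7,22.2]
B = cylinder(h=3.2, r=8.1) → bbox [-8.1,-8.1,0] .. [8.1,8.1,3.2]
lo = A.lo+B.lo = [-4.9-8.1, -14.7-8.1, 12.8+0] = [-13.000,-22.800,12.800]
hi = A.hi+B.hi = [-0.5+8.1, -7.7+8.1, 22.2+3.2] = [7.600,0.400,25.400]
diag = √(20.6²+23.2²+12.6²) = √1121.36 = 33.487

min=[-13.000,-22.800,12.800] max=[7.600,0.400,25.400] diag=33.487


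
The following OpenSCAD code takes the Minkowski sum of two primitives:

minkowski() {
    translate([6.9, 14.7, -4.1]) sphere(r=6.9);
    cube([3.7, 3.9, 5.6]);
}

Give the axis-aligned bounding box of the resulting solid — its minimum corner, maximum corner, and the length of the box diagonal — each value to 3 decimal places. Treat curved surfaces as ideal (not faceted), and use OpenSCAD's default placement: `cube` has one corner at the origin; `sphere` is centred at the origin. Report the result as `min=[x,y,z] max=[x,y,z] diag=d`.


min=[0.000,7.800,-11.000] max=[17.500,25.500,8.400] diag=31.558

A = translate([6.9, 14.7, -4.1]) sphere(r=6.9) → bbox [0,7.8,-11] .. [13.8,21.6,2.8]
B = cube([3.7, 3.9, 5.6]) → bbox [0,0,0] .. [3.7,3.9,5.6]
lo = A.lo+B.lo = [0+0, 7.8+0, -11+0] = [0.000,7.800,-11.000]
hi = A.hi+B.hi = [13.8+3.7, 21.6+3.9, 2.8+5.6] = [17.500,25.500,8.400]
diag = √(17.5²+17.7²+19.4²) = √995.9 = 31.558


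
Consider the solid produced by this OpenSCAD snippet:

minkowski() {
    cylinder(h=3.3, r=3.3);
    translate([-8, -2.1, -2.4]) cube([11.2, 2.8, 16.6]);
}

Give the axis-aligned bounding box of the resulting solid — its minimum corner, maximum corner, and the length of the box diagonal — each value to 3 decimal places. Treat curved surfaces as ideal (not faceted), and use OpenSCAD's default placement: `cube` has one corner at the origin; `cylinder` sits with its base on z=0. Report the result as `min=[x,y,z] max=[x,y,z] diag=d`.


min=[-11.300,-5.400,-2.400] max=[6.500,4.000,17.500] diag=28.306

A = translate([-8, -2.1, -2.4]) cube([11.2, 2.8, 16.6]) → bbox [-8,-2.1,-2.4] .. [3.2,0.7,14.2]
B = cylinder(h=3.3, r=3.3) → bbox [-3.3,-3.3,0] .. [3.3,3.3,3.3]
lo = A.lo+B.lo = [-8-3.3, -2.1-3.3, -2.4+0] = [-11.300,-5.400,-2.400]
hi = A.hi+B.hi = [3.2+3.3, 0.7+3.3, 14.2+3.3] = [6.500,4.000,17.500]
diag = √(17.8²+9.4²+19.9²) = √801.21 = 28.306


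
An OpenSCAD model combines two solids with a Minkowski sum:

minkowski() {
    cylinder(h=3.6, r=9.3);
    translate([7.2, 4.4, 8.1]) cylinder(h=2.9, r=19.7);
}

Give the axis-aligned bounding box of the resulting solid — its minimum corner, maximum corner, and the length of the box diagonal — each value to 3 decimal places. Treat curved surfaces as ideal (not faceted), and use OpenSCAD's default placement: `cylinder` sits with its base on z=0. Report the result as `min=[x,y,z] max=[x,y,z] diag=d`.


A = translate([7.2, 4.4, 8.1]) cylinder(h=2.9, r=19.7) → bbox [-12.5,-15.3,8.1] .. [26.9,24.1,11]
B = cylinder(h=3.6, r=9.3) → bbox [-9.3,-9.3,0] .. [9.3,9.3,3.6]
lo = A.lo+B.lo = [-12.5-9.3, -15.3-9.3, 8.1+0] = [-21.800,-24.600,8.100]
hi = A.hi+B.hi = [26.9+9.3, 24.1+9.3, 11+3.6] = [36.200,33.400,14.600]
diag = √(58²+58²+6.5²) = √6770.25 = 82.282

min=[-21.800,-24.600,8.100] max=[36.200,33.400,14.600] diag=82.282


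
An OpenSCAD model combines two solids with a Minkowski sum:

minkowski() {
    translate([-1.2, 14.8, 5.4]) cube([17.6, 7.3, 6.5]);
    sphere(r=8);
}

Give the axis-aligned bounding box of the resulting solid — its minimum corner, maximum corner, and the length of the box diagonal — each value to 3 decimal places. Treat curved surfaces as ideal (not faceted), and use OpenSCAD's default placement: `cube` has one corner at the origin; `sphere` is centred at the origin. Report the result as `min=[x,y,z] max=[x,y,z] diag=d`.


A = translate([-1.2, 14.8, 5.4]) cube([17.6, 7.3, 6.5]) → bbox [-1.2,14.8,5.4] .. [16.4,22.1,11.9]
B = sphere(r=8) → bbox [-8,-8,-8] .. [8,8,8]
lo = A.lo+B.lo = [-1.2-8, 14.8-8, 5.4-8] = [-9.200,6.800,-2.600]
hi = A.hi+B.hi = [16.4+8, 22.1+8, 11.9+8] = [24.400,30.100,19.900]
diag = √(33.6²+23.3²+22.5²) = √2178.1 = 46.670

min=[-9.200,6.800,-2.600] max=[24.400,30.100,19.900] diag=46.670


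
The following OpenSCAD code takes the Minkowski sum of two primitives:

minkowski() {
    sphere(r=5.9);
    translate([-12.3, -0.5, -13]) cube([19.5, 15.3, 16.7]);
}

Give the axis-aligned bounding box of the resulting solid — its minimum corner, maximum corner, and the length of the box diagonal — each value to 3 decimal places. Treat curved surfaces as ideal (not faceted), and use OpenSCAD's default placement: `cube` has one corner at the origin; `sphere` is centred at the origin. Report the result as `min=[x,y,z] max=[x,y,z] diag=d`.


A = translate([-12.3, -0.5, -13]) cube([19.5, 15.3, 16.7]) → bbox [-12.3,-0.5,-13] .. [7.2,14.8,3.7]
B = sphere(r=5.9) → bbox [-5.9,-5.9,-5.9] .. [5.9,5.9,5.9]
lo = A.lo+B.lo = [-12.3-5.9, -0.5-5.9, -13-5.9] = [-18.200,-6.400,-18.900]
hi = A.hi+B.hi = [7.2+5.9, 14.8+5.9, 3.7+5.9] = [13.100,20.700,9.600]
diag = √(31.3²+27.1²+28.5²) = √2526.35 = 50.263

min=[-18.200,-6.400,-18.900] max=[13.100,20.700,9.600] diag=50.263


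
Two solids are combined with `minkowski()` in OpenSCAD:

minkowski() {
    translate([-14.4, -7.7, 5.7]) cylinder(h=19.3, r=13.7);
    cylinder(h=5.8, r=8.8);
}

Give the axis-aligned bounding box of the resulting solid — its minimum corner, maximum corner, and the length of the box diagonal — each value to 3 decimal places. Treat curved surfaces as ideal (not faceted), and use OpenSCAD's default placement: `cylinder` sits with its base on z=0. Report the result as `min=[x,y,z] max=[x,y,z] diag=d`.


A = translate([-14.4, -7.7, 5.7]) cylinder(h=19.3, r=13.7) → bbox [-28.1,-21.4,5.7] .. [-0.7,6,25]
B = cylinder(h=5.8, r=8.8) → bbox [-8.8,-8.8,0] .. [8.8,8.8,5.8]
lo = A.lo+B.lo = [-28.1-8.8, -21.4-8.8, 5.7+0] = [-36.900,-30.200,5.700]
hi = A.hi+B.hi = [-0.7+8.8, 6+8.8, 25+5.8] = [8.100,14.800,30.800]
diag = √(45²+45²+25.1²) = √4680.01 = 68.411

min=[-36.900,-30.200,5.700] max=[8.100,14.800,30.800] diag=68.411
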